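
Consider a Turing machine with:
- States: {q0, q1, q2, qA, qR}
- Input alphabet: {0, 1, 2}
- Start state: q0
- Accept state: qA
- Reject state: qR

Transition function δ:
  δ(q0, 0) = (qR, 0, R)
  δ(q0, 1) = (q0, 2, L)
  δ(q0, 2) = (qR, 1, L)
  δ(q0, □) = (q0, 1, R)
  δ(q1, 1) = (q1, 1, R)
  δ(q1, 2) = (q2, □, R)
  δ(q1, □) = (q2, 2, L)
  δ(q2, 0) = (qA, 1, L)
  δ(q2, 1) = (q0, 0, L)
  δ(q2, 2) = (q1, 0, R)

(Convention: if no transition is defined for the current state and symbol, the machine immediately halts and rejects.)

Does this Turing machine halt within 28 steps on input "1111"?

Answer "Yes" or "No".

Execution trace:
Initial: [q0]1111
Step 1: δ(q0, 1) = (q0, 2, L) → [q0]□2111
Step 2: δ(q0, □) = (q0, 1, R) → 1[q0]2111
Step 3: δ(q0, 2) = (qR, 1, L) → [qR]11111

The machine reaches the reject state qR and halts.
The machine halted after 3 steps (within the 28-step bound).

Answer: Yes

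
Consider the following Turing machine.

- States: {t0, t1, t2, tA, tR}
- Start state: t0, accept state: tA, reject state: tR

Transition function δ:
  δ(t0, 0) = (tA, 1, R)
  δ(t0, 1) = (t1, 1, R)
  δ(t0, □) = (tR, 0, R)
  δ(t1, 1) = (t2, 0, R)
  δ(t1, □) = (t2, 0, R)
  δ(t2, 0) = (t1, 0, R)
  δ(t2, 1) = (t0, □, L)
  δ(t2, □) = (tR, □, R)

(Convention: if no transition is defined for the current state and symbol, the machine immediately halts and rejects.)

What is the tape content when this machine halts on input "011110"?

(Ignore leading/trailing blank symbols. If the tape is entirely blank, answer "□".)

Execution trace:
Initial: [t0]011110
Step 1: δ(t0, 0) = (tA, 1, R) → 1[tA]11110

The machine reaches the accept state tA and halts.

Final tape (ignoring leading/trailing blanks): 111110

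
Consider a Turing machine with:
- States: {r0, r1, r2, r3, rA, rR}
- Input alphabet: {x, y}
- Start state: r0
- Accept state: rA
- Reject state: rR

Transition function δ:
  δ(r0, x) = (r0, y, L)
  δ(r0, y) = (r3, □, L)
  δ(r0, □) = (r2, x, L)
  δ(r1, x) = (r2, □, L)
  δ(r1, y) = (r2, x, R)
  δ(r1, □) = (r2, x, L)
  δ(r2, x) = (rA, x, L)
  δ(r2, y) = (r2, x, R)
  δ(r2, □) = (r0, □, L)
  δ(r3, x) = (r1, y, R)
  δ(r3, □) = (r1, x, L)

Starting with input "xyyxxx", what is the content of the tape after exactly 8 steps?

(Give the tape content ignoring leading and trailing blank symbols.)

Execution trace:
Initial: [r0]xyyxxx
Step 1: δ(r0, x) = (r0, y, L) → [r0]□yyyxxx
Step 2: δ(r0, □) = (r2, x, L) → [r2]□xyyyxxx
Step 3: δ(r2, □) = (r0, □, L) → [r0]□□xyyyxxx
Step 4: δ(r0, □) = (r2, x, L) → [r2]□x□xyyyxxx
Step 5: δ(r2, □) = (r0, □, L) → [r0]□□x□xyyyxxx
Step 6: δ(r0, □) = (r2, x, L) → [r2]□x□x□xyyyxxx
Step 7: δ(r2, □) = (r0, □, L) → [r0]□□x□x□xyyyxxx
Step 8: δ(r0, □) = (r2, x, L) → [r2]□x□x□x□xyyyxxx

After 8 steps, the tape (ignoring leading/trailing blanks) is: x□x□x□xyyyxxx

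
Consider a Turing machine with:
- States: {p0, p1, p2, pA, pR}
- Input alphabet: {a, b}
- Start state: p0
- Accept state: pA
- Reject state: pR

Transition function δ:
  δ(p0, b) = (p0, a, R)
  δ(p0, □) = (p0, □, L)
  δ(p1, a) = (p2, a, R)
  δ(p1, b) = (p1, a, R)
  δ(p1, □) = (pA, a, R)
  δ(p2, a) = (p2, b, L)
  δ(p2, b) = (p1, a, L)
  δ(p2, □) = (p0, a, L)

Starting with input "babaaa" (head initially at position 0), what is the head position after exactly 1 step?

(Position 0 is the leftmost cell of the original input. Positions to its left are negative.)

Execution trace (head position shown):
Step 0: [p0]babaaa  (head at position 0)
Step 1: move right → a[p0]abaaa  (head at position 1)

After 1 step, the head is at position 1.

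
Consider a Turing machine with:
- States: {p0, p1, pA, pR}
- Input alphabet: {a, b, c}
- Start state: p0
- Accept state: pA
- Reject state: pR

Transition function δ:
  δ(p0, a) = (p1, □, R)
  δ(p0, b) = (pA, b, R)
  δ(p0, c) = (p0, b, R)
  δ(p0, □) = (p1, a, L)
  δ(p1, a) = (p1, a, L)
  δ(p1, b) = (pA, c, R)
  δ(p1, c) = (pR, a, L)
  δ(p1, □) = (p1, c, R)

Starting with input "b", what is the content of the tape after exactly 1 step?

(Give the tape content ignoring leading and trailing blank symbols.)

Execution trace:
Initial: [p0]b
Step 1: δ(p0, b) = (pA, b, R) → b[pA]□

The machine reaches the accept state pA and halts.

After 1 step, the tape (ignoring leading/trailing blanks) is: b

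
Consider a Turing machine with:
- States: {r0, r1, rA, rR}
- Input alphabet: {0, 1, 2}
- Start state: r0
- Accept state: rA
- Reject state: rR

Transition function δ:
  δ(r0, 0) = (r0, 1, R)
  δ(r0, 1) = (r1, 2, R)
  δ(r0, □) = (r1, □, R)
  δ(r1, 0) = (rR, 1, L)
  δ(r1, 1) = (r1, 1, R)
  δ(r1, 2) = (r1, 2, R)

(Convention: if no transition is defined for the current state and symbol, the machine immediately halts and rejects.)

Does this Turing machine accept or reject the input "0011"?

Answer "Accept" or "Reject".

Execution trace:
Initial: [r0]0011
Step 1: δ(r0, 0) = (r0, 1, R) → 1[r0]011
Step 2: δ(r0, 0) = (r0, 1, R) → 11[r0]11
Step 3: δ(r0, 1) = (r1, 2, R) → 112[r1]1
Step 4: δ(r1, 1) = (r1, 1, R) → 1121[r1]□

No transition is defined for δ(r1, □). By convention the machine halts and rejects.

Answer: Reject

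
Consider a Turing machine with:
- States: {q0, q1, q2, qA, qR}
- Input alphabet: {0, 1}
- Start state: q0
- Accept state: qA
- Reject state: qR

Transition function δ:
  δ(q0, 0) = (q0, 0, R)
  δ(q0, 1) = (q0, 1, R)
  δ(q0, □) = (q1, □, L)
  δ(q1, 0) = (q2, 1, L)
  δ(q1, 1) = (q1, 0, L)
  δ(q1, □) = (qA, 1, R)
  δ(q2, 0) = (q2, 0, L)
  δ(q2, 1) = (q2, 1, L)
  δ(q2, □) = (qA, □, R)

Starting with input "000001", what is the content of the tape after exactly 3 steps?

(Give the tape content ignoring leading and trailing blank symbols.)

Execution trace:
Initial: [q0]000001
Step 1: δ(q0, 0) = (q0, 0, R) → 0[q0]00001
Step 2: δ(q0, 0) = (q0, 0, R) → 00[q0]0001
Step 3: δ(q0, 0) = (q0, 0, R) → 000[q0]001

After 3 steps, the tape (ignoring leading/trailing blanks) is: 000001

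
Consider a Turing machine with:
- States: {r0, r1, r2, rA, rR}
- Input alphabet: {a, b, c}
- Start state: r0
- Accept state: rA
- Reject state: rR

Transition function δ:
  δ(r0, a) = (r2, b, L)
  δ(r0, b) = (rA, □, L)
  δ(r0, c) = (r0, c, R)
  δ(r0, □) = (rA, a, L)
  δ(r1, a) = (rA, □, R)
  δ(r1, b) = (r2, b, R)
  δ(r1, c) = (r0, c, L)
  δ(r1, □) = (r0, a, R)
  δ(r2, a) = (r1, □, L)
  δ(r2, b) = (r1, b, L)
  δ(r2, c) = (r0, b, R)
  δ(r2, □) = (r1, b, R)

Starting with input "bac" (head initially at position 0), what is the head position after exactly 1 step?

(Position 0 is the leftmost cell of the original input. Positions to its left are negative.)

Execution trace (head position shown):
Step 0: [r0]bac  (head at position 0)
Step 1: move left → [rA]□□ac  (head at position -1)

After 1 step, the head is at position -1.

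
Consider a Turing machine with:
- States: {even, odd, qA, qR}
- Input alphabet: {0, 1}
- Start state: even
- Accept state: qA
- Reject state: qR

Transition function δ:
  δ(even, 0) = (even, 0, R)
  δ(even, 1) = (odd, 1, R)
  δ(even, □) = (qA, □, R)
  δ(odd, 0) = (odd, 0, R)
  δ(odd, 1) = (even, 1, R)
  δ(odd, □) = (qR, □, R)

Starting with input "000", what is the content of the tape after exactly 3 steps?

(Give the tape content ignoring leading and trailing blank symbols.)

Execution trace:
Initial: [even]000
Step 1: δ(even, 0) = (even, 0, R) → 0[even]00
Step 2: δ(even, 0) = (even, 0, R) → 00[even]0
Step 3: δ(even, 0) = (even, 0, R) → 000[even]□

After 3 steps, the tape (ignoring leading/trailing blanks) is: 000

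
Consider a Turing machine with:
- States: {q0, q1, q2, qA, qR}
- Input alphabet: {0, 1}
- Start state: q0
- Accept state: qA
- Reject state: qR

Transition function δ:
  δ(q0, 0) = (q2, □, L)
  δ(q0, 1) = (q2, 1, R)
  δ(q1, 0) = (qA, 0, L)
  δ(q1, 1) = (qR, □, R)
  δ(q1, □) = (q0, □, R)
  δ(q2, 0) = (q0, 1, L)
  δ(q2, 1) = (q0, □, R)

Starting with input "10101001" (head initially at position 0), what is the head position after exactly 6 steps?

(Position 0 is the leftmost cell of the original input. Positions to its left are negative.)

Execution trace (head position shown):
Step 0: [q0]10101001  (head at position 0)
Step 1: move right → 1[q2]0101001  (head at position 1)
Step 2: move left → [q0]11101001  (head at position 0)
Step 3: move right → 1[q2]1101001  (head at position 1)
Step 4: move right → 1□[q0]101001  (head at position 2)
Step 5: move right → 1□1[q2]01001  (head at position 3)
Step 6: move left → 1□[q0]111001  (head at position 2)

After 6 steps, the head is at position 2.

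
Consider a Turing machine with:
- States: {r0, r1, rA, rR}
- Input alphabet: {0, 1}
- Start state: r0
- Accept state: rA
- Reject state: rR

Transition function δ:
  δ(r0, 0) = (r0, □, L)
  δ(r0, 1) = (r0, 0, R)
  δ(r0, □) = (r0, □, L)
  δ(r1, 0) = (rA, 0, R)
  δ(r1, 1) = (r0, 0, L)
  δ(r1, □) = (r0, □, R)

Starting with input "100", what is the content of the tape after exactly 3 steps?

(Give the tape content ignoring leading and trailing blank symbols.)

Execution trace:
Initial: [r0]100
Step 1: δ(r0, 1) = (r0, 0, R) → 0[r0]00
Step 2: δ(r0, 0) = (r0, □, L) → [r0]0□0
Step 3: δ(r0, 0) = (r0, □, L) → [r0]□□□0

After 3 steps, the tape (ignoring leading/trailing blanks) is: 0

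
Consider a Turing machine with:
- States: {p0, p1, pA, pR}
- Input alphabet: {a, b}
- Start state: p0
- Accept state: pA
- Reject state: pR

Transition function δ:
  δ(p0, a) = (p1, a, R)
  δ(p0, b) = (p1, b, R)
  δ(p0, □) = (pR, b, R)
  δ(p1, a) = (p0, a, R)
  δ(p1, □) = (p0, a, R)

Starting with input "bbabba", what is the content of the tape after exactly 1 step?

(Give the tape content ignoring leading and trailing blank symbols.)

Execution trace:
Initial: [p0]bbabba
Step 1: δ(p0, b) = (p1, b, R) → b[p1]babba

No transition is defined for δ(p1, b). By convention the machine halts and rejects.

After 1 step, the tape (ignoring leading/trailing blanks) is: bbabba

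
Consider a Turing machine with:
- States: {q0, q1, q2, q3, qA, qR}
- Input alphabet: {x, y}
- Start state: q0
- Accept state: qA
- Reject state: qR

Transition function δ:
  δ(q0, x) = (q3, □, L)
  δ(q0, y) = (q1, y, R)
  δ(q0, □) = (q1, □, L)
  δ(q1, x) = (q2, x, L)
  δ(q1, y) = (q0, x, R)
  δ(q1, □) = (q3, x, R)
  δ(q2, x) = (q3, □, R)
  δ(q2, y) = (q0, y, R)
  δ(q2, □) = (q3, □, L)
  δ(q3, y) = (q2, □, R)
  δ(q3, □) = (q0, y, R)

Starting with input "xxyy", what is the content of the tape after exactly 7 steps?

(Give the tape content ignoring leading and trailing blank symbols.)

Execution trace:
Initial: [q0]xxyy
Step 1: δ(q0, x) = (q3, □, L) → [q3]□□xyy
Step 2: δ(q3, □) = (q0, y, R) → y[q0]□xyy
Step 3: δ(q0, □) = (q1, □, L) → [q1]y□xyy
Step 4: δ(q1, y) = (q0, x, R) → x[q0]□xyy
Step 5: δ(q0, □) = (q1, □, L) → [q1]x□xyy
Step 6: δ(q1, x) = (q2, x, L) → [q2]□x□xyy
Step 7: δ(q2, □) = (q3, □, L) → [q3]□□x□xyy

After 7 steps, the tape (ignoring leading/trailing blanks) is: x□xyy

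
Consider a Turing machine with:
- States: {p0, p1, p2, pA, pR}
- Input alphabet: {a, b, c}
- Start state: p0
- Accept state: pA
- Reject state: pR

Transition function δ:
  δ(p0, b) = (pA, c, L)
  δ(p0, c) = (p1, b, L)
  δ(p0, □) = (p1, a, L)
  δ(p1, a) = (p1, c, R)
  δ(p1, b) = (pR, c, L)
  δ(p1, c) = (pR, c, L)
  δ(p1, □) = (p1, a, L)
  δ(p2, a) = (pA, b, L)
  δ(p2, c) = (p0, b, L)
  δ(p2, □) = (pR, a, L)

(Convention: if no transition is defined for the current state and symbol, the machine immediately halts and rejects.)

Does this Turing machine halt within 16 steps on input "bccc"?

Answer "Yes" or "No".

Execution trace:
Initial: [p0]bccc
Step 1: δ(p0, b) = (pA, c, L) → [pA]□cccc

The machine reaches the accept state pA and halts.
The machine halted after 1 step (within the 16-step bound).

Answer: Yes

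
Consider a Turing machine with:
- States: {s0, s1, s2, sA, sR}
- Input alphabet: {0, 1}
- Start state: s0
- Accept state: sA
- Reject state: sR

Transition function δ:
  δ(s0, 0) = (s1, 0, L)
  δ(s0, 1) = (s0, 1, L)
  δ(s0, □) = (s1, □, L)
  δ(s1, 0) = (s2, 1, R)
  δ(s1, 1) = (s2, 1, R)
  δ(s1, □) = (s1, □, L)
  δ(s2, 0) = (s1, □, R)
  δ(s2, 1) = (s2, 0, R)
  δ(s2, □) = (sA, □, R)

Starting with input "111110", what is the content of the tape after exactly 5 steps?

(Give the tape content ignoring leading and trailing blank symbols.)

Execution trace:
Initial: [s0]111110
Step 1: δ(s0, 1) = (s0, 1, L) → [s0]□111110
Step 2: δ(s0, □) = (s1, □, L) → [s1]□□111110
Step 3: δ(s1, □) = (s1, □, L) → [s1]□□□111110
Step 4: δ(s1, □) = (s1, □, L) → [s1]□□□□111110
Step 5: δ(s1, □) = (s1, □, L) → [s1]□□□□□111110

After 5 steps, the tape (ignoring leading/trailing blanks) is: 111110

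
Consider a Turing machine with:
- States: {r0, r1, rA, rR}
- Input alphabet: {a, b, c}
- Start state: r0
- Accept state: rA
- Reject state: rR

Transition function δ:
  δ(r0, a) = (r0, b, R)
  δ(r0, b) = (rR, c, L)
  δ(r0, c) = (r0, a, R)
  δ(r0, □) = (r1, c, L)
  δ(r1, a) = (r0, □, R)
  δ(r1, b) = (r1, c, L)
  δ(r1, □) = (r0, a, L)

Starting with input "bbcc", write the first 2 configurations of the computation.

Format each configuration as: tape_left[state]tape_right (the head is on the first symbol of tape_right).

Transitions applied:
Step 1: δ(r0, b) = (rR, c, L)

The first 2 configurations are:
[r0]bbcc ⊢ [rR]□cbcc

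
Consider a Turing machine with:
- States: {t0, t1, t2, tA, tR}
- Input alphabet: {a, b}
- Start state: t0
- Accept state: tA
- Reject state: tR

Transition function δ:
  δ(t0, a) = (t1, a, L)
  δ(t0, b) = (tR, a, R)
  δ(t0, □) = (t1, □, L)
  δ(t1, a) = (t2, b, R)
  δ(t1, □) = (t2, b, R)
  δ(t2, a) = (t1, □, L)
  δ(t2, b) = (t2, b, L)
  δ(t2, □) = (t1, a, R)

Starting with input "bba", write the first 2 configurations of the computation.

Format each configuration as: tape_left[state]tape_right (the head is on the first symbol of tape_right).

Transitions applied:
Step 1: δ(t0, b) = (tR, a, R)

The first 2 configurations are:
[t0]bba ⊢ a[tR]ba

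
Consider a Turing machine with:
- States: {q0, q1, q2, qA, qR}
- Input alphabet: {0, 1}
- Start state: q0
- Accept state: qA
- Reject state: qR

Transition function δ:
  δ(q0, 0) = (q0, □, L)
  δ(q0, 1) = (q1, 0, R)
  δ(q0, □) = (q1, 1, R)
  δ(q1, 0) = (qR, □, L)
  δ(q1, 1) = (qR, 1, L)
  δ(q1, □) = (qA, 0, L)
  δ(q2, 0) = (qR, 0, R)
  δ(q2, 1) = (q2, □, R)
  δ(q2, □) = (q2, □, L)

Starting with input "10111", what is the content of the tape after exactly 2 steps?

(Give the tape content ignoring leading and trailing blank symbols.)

Execution trace:
Initial: [q0]10111
Step 1: δ(q0, 1) = (q1, 0, R) → 0[q1]0111
Step 2: δ(q1, 0) = (qR, □, L) → [qR]0□111

The machine reaches the reject state qR and halts.

After 2 steps, the tape (ignoring leading/trailing blanks) is: 0□111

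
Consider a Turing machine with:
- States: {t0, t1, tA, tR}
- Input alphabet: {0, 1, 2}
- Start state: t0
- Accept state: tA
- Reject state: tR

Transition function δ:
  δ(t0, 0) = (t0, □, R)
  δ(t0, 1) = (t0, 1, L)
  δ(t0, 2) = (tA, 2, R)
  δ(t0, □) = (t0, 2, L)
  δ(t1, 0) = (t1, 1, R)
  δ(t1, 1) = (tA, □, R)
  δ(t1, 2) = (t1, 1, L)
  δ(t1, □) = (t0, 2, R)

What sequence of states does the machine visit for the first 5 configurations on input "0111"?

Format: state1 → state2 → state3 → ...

Execution trace:
Initial: [t0]0111
Step 1: δ(t0, 0) = (t0, □, R) → □[t0]111
Step 2: δ(t0, 1) = (t0, 1, L) → [t0]□111
Step 3: δ(t0, □) = (t0, 2, L) → [t0]□2111
Step 4: δ(t0, □) = (t0, 2, L) → [t0]□22111

State sequence: t0 → t0 → t0 → t0 → t0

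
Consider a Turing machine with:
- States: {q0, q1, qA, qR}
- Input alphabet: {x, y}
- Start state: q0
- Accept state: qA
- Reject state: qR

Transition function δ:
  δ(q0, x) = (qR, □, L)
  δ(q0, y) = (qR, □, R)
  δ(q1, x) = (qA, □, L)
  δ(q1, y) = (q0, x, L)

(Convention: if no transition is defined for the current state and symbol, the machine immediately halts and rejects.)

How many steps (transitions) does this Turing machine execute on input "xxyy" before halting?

Execution trace:
Initial: [q0]xxyy
Step 1: δ(q0, x) = (qR, □, L) → [qR]□□xyy

The machine reaches the reject state qR and halts.

The machine executed 1 step before halting.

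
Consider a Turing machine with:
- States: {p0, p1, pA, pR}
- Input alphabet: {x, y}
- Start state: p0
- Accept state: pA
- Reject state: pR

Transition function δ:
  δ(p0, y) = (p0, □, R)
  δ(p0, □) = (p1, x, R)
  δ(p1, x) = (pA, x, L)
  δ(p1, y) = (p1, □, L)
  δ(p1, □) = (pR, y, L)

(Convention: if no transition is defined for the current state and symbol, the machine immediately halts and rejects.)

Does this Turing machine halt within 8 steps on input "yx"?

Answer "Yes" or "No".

Execution trace:
Initial: [p0]yx
Step 1: δ(p0, y) = (p0, □, R) → □[p0]x

No transition is defined for δ(p0, x). By convention the machine halts and rejects.
The machine halted after 1 step (within the 8-step bound).

Answer: Yes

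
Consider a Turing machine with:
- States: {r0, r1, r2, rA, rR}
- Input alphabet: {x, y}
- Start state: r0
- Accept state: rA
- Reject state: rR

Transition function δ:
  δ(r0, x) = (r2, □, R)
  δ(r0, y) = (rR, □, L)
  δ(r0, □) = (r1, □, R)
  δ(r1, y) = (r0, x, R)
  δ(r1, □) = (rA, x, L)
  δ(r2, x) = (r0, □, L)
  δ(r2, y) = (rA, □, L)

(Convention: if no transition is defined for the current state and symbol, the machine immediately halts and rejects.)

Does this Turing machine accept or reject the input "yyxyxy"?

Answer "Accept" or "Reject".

Execution trace:
Initial: [r0]yyxyxy
Step 1: δ(r0, y) = (rR, □, L) → [rR]□□yxyxy

The machine reaches the reject state rR and halts.

Answer: Reject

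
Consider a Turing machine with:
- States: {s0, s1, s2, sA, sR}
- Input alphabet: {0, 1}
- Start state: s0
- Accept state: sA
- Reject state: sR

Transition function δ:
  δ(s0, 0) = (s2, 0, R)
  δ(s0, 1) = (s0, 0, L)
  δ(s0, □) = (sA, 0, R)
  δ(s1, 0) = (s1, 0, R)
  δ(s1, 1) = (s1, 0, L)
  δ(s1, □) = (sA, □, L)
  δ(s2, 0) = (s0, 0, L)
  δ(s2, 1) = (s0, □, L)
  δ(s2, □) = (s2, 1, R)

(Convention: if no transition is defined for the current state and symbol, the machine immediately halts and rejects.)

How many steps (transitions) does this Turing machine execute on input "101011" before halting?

Execution trace:
Initial: [s0]101011
Step 1: δ(s0, 1) = (s0, 0, L) → [s0]□001011
Step 2: δ(s0, □) = (sA, 0, R) → 0[sA]001011

The machine reaches the accept state sA and halts.

The machine executed 2 steps before halting.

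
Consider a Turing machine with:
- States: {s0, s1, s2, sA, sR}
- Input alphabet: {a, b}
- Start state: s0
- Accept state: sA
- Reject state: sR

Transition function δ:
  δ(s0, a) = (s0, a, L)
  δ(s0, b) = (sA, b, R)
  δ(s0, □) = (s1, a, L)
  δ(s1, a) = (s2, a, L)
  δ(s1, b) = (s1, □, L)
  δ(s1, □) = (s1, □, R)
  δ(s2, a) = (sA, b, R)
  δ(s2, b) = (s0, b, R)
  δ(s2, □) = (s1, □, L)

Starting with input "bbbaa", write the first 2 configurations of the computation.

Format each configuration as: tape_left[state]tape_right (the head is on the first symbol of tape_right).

Transitions applied:
Step 1: δ(s0, b) = (sA, b, R)

The first 2 configurations are:
[s0]bbbaa ⊢ b[sA]bbaa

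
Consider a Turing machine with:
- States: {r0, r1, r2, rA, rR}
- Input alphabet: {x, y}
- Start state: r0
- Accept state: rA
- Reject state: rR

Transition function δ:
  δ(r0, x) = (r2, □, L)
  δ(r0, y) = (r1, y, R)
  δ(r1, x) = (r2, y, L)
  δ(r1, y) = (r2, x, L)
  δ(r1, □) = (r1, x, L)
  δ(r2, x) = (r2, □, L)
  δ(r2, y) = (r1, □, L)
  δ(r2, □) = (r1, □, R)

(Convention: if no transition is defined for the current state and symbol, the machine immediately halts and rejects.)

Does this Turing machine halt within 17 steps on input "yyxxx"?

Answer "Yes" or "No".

Execution trace:
Initial: [r0]yyxxx
Step 1: δ(r0, y) = (r1, y, R) → y[r1]yxxx
Step 2: δ(r1, y) = (r2, x, L) → [r2]yxxxx
Step 3: δ(r2, y) = (r1, □, L) → [r1]□□xxxx
Step 4: δ(r1, □) = (r1, x, L) → [r1]□x□xxxx
Step 5: δ(r1, □) = (r1, x, L) → [r1]□xx□xxxx
Step 6: δ(r1, □) = (r1, x, L) → [r1]□xxx□xxxx
Step 7: δ(r1, □) = (r1, x, L) → [r1]□xxxx□xxxx
Step 8: δ(r1, □) = (r1, x, L) → [r1]□xxxxx□xxxx
Step 9: δ(r1, □) = (r1, x, L) → [r1]□xxxxxx□xxxx
Step 10: δ(r1, □) = (r1, x, L) → [r1]□xxxxxxx□xxxx
Step 11: δ(r1, □) = (r1, x, L) → [r1]□xxxxxxxx□xxxx
Step 12: δ(r1, □) = (r1, x, L) → [r1]□xxxxxxxxx□xxxx
Step 13: δ(r1, □) = (r1, x, L) → [r1]□xxxxxxxxxx□xxxx
Step 14: δ(r1, □) = (r1, x, L) → [r1]□xxxxxxxxxxx□xxxx
Step 15: δ(r1, □) = (r1, x, L) → [r1]□xxxxxxxxxxxx□xxxx
Step 16: δ(r1, □) = (r1, x, L) → [r1]□xxxxxxxxxxxxx□xxxx
Step 17: δ(r1, □) = (r1, x, L) → [r1]□xxxxxxxxxxxxxx□xxxx

The machine has not reached a halting state after 17 steps.
The machine did not halt within the 17-step bound.

Answer: No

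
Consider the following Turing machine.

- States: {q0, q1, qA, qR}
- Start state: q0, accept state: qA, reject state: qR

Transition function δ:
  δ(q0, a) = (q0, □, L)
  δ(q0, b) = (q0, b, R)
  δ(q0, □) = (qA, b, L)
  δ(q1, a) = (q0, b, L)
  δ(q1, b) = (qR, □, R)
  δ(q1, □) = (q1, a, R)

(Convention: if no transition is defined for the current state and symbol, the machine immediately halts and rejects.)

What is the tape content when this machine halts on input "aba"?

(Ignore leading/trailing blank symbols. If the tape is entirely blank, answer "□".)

Execution trace:
Initial: [q0]aba
Step 1: δ(q0, a) = (q0, □, L) → [q0]□□ba
Step 2: δ(q0, □) = (qA, b, L) → [qA]□b□ba

The machine reaches the accept state qA and halts.

Final tape (ignoring leading/trailing blanks): b□ba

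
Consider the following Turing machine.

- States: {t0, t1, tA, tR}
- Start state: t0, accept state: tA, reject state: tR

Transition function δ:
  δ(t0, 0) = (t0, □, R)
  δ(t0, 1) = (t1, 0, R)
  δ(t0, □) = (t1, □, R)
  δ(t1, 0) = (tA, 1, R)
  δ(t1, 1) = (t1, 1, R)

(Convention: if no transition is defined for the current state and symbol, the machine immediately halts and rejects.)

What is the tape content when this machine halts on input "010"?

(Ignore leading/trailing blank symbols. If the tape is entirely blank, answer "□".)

Execution trace:
Initial: [t0]010
Step 1: δ(t0, 0) = (t0, □, R) → □[t0]10
Step 2: δ(t0, 1) = (t1, 0, R) → □0[t1]0
Step 3: δ(t1, 0) = (tA, 1, R) → □01[tA]□

The machine reaches the accept state tA and halts.

Final tape (ignoring leading/trailing blanks): 01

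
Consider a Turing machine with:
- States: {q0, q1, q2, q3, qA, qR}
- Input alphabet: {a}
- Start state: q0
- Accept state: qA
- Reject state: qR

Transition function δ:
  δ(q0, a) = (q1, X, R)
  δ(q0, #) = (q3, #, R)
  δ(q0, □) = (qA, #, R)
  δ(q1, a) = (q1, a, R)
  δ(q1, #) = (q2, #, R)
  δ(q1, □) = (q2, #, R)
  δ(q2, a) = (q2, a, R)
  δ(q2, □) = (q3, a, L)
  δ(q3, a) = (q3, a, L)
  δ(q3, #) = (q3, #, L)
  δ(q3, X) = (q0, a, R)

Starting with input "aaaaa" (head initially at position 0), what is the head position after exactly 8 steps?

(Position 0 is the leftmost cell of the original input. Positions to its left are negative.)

Execution trace (head position shown):
Step 0: [q0]aaaaa  (head at position 0)
Step 1: move right → X[q1]aaaa  (head at position 1)
Step 2: move right → Xa[q1]aaa  (head at position 2)
Step 3: move right → Xaa[q1]aa  (head at position 3)
Step 4: move right → Xaaa[q1]a  (head at position 4)
Step 5: move right → Xaaaa[q1]□  (head at position 5)
Step 6: move right → Xaaaa#[q2]□  (head at position 6)
Step 7: move left → Xaaaa[q3]#a  (head at position 5)
Step 8: move left → Xaaa[q3]a#a  (head at position 4)

After 8 steps, the head is at position 4.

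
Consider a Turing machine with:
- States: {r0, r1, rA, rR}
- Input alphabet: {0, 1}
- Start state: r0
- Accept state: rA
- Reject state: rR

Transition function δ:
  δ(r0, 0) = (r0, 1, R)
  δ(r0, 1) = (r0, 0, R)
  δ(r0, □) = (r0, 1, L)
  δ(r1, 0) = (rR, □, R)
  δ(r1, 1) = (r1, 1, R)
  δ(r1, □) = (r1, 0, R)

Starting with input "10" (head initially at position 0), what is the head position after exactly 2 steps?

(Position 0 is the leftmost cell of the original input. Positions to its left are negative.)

Execution trace (head position shown):
Step 0: [r0]10  (head at position 0)
Step 1: move right → 0[r0]0  (head at position 1)
Step 2: move right → 01[r0]□  (head at position 2)

After 2 steps, the head is at position 2.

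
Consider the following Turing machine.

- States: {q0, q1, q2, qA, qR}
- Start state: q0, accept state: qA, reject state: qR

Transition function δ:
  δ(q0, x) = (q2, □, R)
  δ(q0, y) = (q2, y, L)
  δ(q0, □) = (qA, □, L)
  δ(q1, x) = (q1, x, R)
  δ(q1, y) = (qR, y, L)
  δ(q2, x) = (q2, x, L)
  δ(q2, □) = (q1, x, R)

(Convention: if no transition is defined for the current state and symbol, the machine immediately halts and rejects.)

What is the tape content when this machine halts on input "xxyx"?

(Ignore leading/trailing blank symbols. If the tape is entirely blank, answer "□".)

Execution trace:
Initial: [q0]xxyx
Step 1: δ(q0, x) = (q2, □, R) → □[q2]xyx
Step 2: δ(q2, x) = (q2, x, L) → [q2]□xyx
Step 3: δ(q2, □) = (q1, x, R) → x[q1]xyx
Step 4: δ(q1, x) = (q1, x, R) → xx[q1]yx
Step 5: δ(q1, y) = (qR, y, L) → x[qR]xyx

The machine reaches the reject state qR and halts.

Final tape (ignoring leading/trailing blanks): xxyx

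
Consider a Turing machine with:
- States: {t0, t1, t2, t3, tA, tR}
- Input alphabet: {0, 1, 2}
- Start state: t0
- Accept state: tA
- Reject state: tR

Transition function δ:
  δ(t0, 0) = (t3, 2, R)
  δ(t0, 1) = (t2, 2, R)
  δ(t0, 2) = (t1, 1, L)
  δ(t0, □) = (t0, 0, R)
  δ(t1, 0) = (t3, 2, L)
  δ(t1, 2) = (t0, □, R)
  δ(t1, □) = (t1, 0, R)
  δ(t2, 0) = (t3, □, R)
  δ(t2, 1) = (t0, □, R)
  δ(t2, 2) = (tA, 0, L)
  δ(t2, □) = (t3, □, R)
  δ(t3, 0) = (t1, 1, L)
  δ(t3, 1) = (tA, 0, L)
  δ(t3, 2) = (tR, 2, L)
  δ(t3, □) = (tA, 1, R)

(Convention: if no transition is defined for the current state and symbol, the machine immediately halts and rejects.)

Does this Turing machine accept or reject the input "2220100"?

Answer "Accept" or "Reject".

Execution trace:
Initial: [t0]2220100
Step 1: δ(t0, 2) = (t1, 1, L) → [t1]□1220100
Step 2: δ(t1, □) = (t1, 0, R) → 0[t1]1220100

No transition is defined for δ(t1, 1). By convention the machine halts and rejects.

Answer: Reject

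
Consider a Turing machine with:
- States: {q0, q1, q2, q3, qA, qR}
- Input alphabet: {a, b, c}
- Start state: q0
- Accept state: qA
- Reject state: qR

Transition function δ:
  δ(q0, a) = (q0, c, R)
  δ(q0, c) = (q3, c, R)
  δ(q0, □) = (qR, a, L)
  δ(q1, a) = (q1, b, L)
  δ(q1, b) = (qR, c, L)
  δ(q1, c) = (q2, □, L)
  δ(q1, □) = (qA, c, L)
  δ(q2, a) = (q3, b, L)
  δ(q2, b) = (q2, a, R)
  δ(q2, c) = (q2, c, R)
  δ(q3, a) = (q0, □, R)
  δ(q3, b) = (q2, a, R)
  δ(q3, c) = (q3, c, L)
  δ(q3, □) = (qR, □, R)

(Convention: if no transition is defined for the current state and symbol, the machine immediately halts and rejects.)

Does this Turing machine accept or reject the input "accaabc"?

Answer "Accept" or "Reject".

Execution trace:
Initial: [q0]accaabc
Step 1: δ(q0, a) = (q0, c, R) → c[q0]ccaabc
Step 2: δ(q0, c) = (q3, c, R) → cc[q3]caabc
Step 3: δ(q3, c) = (q3, c, L) → c[q3]ccaabc
Step 4: δ(q3, c) = (q3, c, L) → [q3]cccaabc
Step 5: δ(q3, c) = (q3, c, L) → [q3]□cccaabc
Step 6: δ(q3, □) = (qR, □, R) → □[qR]cccaabc

The machine reaches the reject state qR and halts.

Answer: Reject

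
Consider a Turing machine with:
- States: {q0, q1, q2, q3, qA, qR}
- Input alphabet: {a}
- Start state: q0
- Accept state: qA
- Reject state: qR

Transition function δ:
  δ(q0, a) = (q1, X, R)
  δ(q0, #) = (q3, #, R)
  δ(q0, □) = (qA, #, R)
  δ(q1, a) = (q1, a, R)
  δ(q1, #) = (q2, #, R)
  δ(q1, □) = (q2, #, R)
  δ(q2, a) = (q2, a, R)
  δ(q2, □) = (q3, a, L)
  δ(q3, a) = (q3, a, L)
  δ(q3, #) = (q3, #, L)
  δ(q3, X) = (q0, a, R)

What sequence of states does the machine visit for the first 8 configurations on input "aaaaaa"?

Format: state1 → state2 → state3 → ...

Execution trace:
Initial: [q0]aaaaaa
Step 1: δ(q0, a) = (q1, X, R) → X[q1]aaaaa
Step 2: δ(q1, a) = (q1, a, R) → Xa[q1]aaaa
Step 3: δ(q1, a) = (q1, a, R) → Xaa[q1]aaa
Step 4: δ(q1, a) = (q1, a, R) → Xaaa[q1]aa
Step 5: δ(q1, a) = (q1, a, R) → Xaaaa[q1]a
Step 6: δ(q1, a) = (q1, a, R) → Xaaaaa[q1]□
Step 7: δ(q1, □) = (q2, #, R) → Xaaaaa#[q2]□

State sequence: q0 → q1 → q1 → q1 → q1 → q1 → q1 → q2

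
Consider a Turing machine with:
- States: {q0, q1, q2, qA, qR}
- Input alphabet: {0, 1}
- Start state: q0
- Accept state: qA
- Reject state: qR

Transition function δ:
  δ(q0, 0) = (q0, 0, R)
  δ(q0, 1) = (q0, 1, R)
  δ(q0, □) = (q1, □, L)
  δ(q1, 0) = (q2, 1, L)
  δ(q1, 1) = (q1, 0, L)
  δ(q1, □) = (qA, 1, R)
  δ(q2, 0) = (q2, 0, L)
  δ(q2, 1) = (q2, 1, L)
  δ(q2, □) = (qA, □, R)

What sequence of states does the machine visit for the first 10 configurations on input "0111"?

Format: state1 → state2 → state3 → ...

Execution trace:
Initial: [q0]0111
Step 1: δ(q0, 0) = (q0, 0, R) → 0[q0]111
Step 2: δ(q0, 1) = (q0, 1, R) → 01[q0]11
Step 3: δ(q0, 1) = (q0, 1, R) → 011[q0]1
Step 4: δ(q0, 1) = (q0, 1, R) → 0111[q0]□
Step 5: δ(q0, □) = (q1, □, L) → 011[q1]1□
Step 6: δ(q1, 1) = (q1, 0, L) → 01[q1]10□
Step 7: δ(q1, 1) = (q1, 0, L) → 0[q1]100□
Step 8: δ(q1, 1) = (q1, 0, L) → [q1]0000□
Step 9: δ(q1, 0) = (q2, 1, L) → [q2]□1000□

State sequence: q0 → q0 → q0 → q0 → q0 → q1 → q1 → q1 → q1 → q2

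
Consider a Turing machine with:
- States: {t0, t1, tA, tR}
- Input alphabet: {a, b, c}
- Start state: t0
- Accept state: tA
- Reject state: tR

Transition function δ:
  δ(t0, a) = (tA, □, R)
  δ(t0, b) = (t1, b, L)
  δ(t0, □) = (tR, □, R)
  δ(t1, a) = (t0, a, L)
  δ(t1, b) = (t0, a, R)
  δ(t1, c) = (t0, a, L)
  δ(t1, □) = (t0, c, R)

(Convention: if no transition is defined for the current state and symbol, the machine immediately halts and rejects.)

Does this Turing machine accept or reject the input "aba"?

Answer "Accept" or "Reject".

Execution trace:
Initial: [t0]aba
Step 1: δ(t0, a) = (tA, □, R) → □[tA]ba

The machine reaches the accept state tA and halts.

Answer: Accept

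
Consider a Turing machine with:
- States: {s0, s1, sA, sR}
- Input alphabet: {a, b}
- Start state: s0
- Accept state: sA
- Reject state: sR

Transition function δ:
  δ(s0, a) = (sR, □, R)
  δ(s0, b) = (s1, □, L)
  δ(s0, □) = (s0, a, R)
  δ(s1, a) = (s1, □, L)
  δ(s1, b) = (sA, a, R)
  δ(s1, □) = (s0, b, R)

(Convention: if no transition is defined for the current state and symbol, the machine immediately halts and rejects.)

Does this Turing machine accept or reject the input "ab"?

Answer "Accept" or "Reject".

Execution trace:
Initial: [s0]ab
Step 1: δ(s0, a) = (sR, □, R) → □[sR]b

The machine reaches the reject state sR and halts.

Answer: Reject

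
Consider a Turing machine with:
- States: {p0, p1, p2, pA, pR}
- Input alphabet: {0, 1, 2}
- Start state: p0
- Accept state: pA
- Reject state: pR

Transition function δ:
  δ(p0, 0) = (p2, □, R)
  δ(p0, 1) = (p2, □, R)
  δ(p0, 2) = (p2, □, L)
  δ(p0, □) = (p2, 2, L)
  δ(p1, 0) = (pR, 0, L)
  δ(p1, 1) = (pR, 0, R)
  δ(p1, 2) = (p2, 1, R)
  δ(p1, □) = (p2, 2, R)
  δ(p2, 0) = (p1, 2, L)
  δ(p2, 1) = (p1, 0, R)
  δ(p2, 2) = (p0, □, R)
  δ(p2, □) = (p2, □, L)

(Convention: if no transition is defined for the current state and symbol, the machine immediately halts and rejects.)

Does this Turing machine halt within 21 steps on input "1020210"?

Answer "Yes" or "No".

Execution trace:
Initial: [p0]1020210
Step 1: δ(p0, 1) = (p2, □, R) → □[p2]020210
Step 2: δ(p2, 0) = (p1, 2, L) → [p1]□220210
Step 3: δ(p1, □) = (p2, 2, R) → 2[p2]220210
Step 4: δ(p2, 2) = (p0, □, R) → 2□[p0]20210
Step 5: δ(p0, 2) = (p2, □, L) → 2[p2]□□0210
Step 6: δ(p2, □) = (p2, □, L) → [p2]2□□0210
Step 7: δ(p2, 2) = (p0, □, R) → □[p0]□□0210
Step 8: δ(p0, □) = (p2, 2, L) → [p2]□2□0210
Step 9: δ(p2, □) = (p2, □, L) → [p2]□□2□0210
Step 10: δ(p2, □) = (p2, □, L) → [p2]□□□2□0210
Step 11: δ(p2, □) = (p2, □, L) → [p2]□□□□2□0210
Step 12: δ(p2, □) = (p2, □, L) → [p2]□□□□□2□0210
Step 13: δ(p2, □) = (p2, □, L) → [p2]□□□□□□2□0210
Step 14: δ(p2, □) = (p2, □, L) → [p2]□□□□□□□2□0210
Step 15: δ(p2, □) = (p2, □, L) → [p2]□□□□□□□□2□0210
Step 16: δ(p2, □) = (p2, □, L) → [p2]□□□□□□□□□2□0210
Step 17: δ(p2, □) = (p2, □, L) → [p2]□□□□□□□□□□2□0210
Step 18: δ(p2, □) = (p2, □, L) → [p2]□□□□□□□□□□□2□0210
Step 19: δ(p2, □) = (p2, □, L) → [p2]□□□□□□□□□□□□2□0210
Step 20: δ(p2, □) = (p2, □, L) → [p2]□□□□□□□□□□□□□2□0210
Step 21: δ(p2, □) = (p2, □, L) → [p2]□□□□□□□□□□□□□□2□0210

The machine has not reached a halting state after 21 steps.
The machine did not halt within the 21-step bound.

Answer: No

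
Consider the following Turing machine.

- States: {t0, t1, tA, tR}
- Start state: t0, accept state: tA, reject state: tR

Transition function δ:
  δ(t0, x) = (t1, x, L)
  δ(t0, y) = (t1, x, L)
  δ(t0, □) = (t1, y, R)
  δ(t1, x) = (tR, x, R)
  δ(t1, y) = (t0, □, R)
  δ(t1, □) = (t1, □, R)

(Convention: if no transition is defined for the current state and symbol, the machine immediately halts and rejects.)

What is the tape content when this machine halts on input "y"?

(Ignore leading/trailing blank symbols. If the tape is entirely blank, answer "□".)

Execution trace:
Initial: [t0]y
Step 1: δ(t0, y) = (t1, x, L) → [t1]□x
Step 2: δ(t1, □) = (t1, □, R) → □[t1]x
Step 3: δ(t1, x) = (tR, x, R) → □x[tR]□

The machine reaches the reject state tR and halts.

Final tape (ignoring leading/trailing blanks): x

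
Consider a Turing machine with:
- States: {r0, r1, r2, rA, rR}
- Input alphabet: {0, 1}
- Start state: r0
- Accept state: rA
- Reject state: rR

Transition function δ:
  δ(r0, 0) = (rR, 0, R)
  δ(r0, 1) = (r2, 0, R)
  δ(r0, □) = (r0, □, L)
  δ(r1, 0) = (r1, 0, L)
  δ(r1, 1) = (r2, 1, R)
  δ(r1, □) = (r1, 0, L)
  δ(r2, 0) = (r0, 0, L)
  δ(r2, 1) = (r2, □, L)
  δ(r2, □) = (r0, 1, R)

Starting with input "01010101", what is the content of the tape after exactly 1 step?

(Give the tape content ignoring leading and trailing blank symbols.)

Execution trace:
Initial: [r0]01010101
Step 1: δ(r0, 0) = (rR, 0, R) → 0[rR]1010101

The machine reaches the reject state rR and halts.

After 1 step, the tape (ignoring leading/trailing blanks) is: 01010101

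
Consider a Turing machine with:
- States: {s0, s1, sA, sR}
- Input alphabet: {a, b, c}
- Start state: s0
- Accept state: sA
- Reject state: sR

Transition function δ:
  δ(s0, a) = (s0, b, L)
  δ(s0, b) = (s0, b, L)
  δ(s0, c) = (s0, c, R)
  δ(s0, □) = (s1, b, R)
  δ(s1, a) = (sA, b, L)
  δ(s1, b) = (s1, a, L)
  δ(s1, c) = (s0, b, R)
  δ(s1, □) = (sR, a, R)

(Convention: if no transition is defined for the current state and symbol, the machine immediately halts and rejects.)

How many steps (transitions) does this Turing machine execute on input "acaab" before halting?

Execution trace:
Initial: [s0]acaab
Step 1: δ(s0, a) = (s0, b, L) → [s0]□bcaab
Step 2: δ(s0, □) = (s1, b, R) → b[s1]bcaab
Step 3: δ(s1, b) = (s1, a, L) → [s1]bacaab
Step 4: δ(s1, b) = (s1, a, L) → [s1]□aacaab
Step 5: δ(s1, □) = (sR, a, R) → a[sR]aacaab

The machine reaches the reject state sR and halts.

The machine executed 5 steps before halting.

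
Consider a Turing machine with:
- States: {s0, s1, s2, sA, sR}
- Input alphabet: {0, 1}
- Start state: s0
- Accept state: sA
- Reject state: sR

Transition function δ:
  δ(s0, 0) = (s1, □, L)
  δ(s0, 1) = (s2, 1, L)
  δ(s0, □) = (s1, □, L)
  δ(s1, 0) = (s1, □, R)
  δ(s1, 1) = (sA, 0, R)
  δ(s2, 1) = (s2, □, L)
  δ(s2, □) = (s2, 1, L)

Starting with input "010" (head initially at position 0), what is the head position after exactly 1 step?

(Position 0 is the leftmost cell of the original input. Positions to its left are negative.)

Execution trace (head position shown):
Step 0: [s0]010  (head at position 0)
Step 1: move left → [s1]□□10  (head at position -1)

After 1 step, the head is at position -1.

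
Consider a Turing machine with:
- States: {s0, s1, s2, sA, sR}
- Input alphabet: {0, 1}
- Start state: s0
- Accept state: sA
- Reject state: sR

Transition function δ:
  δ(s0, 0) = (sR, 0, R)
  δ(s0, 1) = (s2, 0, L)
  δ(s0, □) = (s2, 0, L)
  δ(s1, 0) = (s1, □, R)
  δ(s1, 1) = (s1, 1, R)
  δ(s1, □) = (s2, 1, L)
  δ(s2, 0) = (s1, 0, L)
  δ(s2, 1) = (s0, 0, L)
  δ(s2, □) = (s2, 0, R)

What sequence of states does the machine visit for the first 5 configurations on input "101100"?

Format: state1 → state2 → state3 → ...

Execution trace:
Initial: [s0]101100
Step 1: δ(s0, 1) = (s2, 0, L) → [s2]□001100
Step 2: δ(s2, □) = (s2, 0, R) → 0[s2]001100
Step 3: δ(s2, 0) = (s1, 0, L) → [s1]0001100
Step 4: δ(s1, 0) = (s1, □, R) → □[s1]001100

State sequence: s0 → s2 → s2 → s1 → s1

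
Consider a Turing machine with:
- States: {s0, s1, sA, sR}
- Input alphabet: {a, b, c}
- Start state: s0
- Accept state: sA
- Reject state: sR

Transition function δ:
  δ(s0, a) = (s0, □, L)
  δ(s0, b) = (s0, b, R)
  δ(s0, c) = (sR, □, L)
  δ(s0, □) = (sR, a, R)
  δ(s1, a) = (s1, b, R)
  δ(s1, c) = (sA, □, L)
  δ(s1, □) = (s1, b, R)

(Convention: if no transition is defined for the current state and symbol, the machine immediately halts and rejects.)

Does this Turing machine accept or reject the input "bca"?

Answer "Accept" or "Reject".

Execution trace:
Initial: [s0]bca
Step 1: δ(s0, b) = (s0, b, R) → b[s0]ca
Step 2: δ(s0, c) = (sR, □, L) → [sR]b□a

The machine reaches the reject state sR and halts.

Answer: Reject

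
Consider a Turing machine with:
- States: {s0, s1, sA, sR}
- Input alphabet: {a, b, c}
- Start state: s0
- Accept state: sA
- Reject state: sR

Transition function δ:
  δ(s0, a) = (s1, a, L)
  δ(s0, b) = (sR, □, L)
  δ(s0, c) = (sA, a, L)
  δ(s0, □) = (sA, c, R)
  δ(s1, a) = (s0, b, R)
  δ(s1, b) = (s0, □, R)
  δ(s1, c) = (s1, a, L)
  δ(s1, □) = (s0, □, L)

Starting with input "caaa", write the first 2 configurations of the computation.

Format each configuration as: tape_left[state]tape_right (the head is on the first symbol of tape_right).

Transitions applied:
Step 1: δ(s0, c) = (sA, a, L)

The first 2 configurations are:
[s0]caaa ⊢ [sA]□aaaa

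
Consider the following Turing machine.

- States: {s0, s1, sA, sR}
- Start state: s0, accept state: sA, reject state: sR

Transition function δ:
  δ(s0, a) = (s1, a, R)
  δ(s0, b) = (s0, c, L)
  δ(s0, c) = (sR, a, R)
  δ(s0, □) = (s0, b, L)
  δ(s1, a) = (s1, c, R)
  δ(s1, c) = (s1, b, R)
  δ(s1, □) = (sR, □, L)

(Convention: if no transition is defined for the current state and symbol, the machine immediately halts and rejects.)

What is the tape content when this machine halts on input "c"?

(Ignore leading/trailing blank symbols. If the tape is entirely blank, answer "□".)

Execution trace:
Initial: [s0]c
Step 1: δ(s0, c) = (sR, a, R) → a[sR]□

The machine reaches the reject state sR and halts.

Final tape (ignoring leading/trailing blanks): a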